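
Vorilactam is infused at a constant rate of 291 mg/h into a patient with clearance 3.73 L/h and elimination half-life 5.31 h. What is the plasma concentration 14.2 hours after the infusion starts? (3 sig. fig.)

65.8 mg/L

Css = rate / CL = 291 / 3.73 = 78.02 mg/L
k = ln 2 / 5.31 = 0.1305 h⁻¹
C(t) = Css (1 − e^(−kt)) = 78.02 × (1 − e^(−1.854)) = 78.02 × 0.8433 ≈ 65.8 mg/L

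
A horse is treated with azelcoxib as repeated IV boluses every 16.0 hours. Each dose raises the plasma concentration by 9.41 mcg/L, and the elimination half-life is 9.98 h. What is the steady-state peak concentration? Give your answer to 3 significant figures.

k = ln 2 / 9.98 = 0.06945 h⁻¹
Fraction remaining after one interval: e^(−kτ) = e^(−0.06945 × 16.0) = 0.3291
R = 1 / (1 − 0.3291) = 1.491
Css,max = 9.41 × 1.491 ≈ 14.0 mcg/L

14.0 mcg/L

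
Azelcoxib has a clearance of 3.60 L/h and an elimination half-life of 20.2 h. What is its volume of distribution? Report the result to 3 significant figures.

105 L

k = ln 2 / t½ = ln 2 / 20.2 = 0.03431 h⁻¹
V = CL / k = 3.60 / 0.03431 ≈ 105 L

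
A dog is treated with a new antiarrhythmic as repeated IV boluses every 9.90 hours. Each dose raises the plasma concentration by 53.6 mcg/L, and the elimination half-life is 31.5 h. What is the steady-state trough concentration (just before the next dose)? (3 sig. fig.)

k = ln 2 / 31.5 = 0.02200 h⁻¹
Fraction remaining after one interval: e^(−kτ) = e^(−0.02200 × 9.90) = 0.8042
R = 1 / (1 − 0.8042) = 5.109
Css,max = 53.6 × 5.109 = 273.8 mcg/L
Css,min = Css,max × e^(−kτ) = 273.8 × 0.8042 ≈ 220 mcg/L

220 mcg/L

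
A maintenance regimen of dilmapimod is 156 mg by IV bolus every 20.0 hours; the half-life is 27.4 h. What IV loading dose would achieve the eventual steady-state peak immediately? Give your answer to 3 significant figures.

393 mg

k = ln 2 / 27.4 = 0.02530 h⁻¹
Accumulation ratio R = 1 / (1 − e^(−kτ)) = 1 / (1 − e^(−0.02530×20.0)) = 1 / (1 − 0.6029) = 2.518
Loading dose = maintenance dose × R = 156 × 2.518 ≈ 393 mg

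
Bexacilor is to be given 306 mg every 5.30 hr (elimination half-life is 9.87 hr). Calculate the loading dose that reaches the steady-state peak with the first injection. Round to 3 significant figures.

985 mg

k = ln 2 / 9.87 = 0.07023 hr⁻¹
Accumulation ratio R = 1 / (1 − e^(−kτ)) = 1 / (1 − e^(−0.07023×5.30)) = 1 / (1 − 0.6892) = 3.218
Loading dose = maintenance dose × R = 306 × 3.218 ≈ 985 mg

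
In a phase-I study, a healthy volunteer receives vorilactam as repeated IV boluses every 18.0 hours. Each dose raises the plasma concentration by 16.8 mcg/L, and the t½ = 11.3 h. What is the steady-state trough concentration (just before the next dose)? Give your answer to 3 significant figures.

8.33 mcg/L

k = ln 2 / 11.3 = 0.06134 h⁻¹
Fraction remaining after one interval: e^(−kτ) = e^(−0.06134 × 18.0) = 0.3315
R = 1 / (1 − 0.3315) = 1.496
Css,max = 16.8 × 1.496 = 25.13 mcg/L
Css,min = Css,max × e^(−kτ) = 25.13 × 0.3315 ≈ 8.33 mcg/L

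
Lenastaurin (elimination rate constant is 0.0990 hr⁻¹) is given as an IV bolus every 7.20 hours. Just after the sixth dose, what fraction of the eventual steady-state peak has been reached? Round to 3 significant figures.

f_n = 1 − e^(−nkτ) = 1 − e^(−6 × 0.09900 × 7.20) = 1 − e^(−4.277) = 1 − 0.01389 ≈ 0.986

0.986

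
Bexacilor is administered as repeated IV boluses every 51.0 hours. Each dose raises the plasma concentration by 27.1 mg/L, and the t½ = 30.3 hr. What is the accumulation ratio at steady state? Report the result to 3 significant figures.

1.45

k = ln 2 / 30.3 = 0.02288 hr⁻¹
Fraction remaining after one interval: e^(−kτ) = e^(−0.02288 × 51.0) = 0.3114
R = 1 / (1 − 0.3114) = 1 / 0.6886 ≈ 1.45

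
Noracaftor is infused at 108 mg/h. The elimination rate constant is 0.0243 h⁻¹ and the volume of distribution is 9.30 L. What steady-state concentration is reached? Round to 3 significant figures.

478 µg/mL

CL = k · V = 0.0243 × 9.30 = 0.2260 L/h
Css = rate / CL = 108 / 0.2260 ≈ 478 µg/mL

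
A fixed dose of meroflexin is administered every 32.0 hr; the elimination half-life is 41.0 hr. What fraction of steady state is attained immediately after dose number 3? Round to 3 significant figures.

k = ln 2 / 41.0 = 0.01691 hr⁻¹
f_n = 1 − e^(−nkτ) = 1 − e^(−3 × 0.01691 × 32.0) = 1 − e^(−1.623) = 1 − 0.1973 ≈ 0.803

0.803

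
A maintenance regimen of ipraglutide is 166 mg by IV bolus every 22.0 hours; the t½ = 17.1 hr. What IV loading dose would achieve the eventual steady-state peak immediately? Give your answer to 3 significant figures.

281 mg

k = ln 2 / 17.1 = 0.04053 hr⁻¹
Accumulation ratio R = 1 / (1 − e^(−kτ)) = 1 / (1 − e^(−0.04053×22.0)) = 1 / (1 − 0.4099) = 1.695
Loading dose = maintenance dose × R = 166 × 1.695 ≈ 281 mg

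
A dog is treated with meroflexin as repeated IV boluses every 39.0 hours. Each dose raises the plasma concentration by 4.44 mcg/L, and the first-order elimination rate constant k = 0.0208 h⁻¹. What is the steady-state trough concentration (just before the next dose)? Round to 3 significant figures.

3.55 mcg/L

Fraction remaining after one interval: e^(−kτ) = e^(−0.02080 × 39.0) = 0.4443
R = 1 / (1 − 0.4443) = 1.800
Css,max = 4.44 × 1.800 = 7.990 mcg/L
Css,min = Css,max × e^(−kτ) = 7.990 × 0.4443 ≈ 3.55 mcg/L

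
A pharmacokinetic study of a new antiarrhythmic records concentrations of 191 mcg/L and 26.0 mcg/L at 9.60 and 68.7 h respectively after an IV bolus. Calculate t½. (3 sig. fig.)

20.5 hours

k = ln(C₁/C₂) / (t₂ − t₁) = ln(191/26.0) / (68.7 − 9.60)
  = 1.994 / 59.10 = 0.03374 h⁻¹
t½ = ln 2 / k = ln 2 / 0.03374 ≈ 20.5 hours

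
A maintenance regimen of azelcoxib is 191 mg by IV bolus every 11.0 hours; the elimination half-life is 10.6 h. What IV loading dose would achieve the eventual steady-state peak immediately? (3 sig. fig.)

k = ln 2 / 10.6 = 0.06539 h⁻¹
Accumulation ratio R = 1 / (1 − e^(−kτ)) = 1 / (1 − e^(−0.06539×11.0)) = 1 / (1 − 0.4871) = 1.950
Loading dose = maintenance dose × R = 191 × 1.950 ≈ 372 mg

372 mg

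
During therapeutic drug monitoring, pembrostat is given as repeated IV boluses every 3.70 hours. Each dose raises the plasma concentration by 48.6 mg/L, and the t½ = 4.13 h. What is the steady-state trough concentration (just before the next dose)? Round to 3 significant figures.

56.5 mg/L

k = ln 2 / 4.13 = 0.1678 h⁻¹
Fraction remaining after one interval: e^(−kτ) = e^(−0.1678 × 3.70) = 0.5374
R = 1 / (1 − 0.5374) = 2.162
Css,max = 48.6 × 2.162 = 105.1 mg/L
Css,min = Css,max × e^(−kτ) = 105.1 × 0.5374 ≈ 56.5 mg/L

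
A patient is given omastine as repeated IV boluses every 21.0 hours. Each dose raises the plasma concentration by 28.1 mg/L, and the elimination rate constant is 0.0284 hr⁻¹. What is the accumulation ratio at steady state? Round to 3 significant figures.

Fraction remaining after one interval: e^(−kτ) = e^(−0.02840 × 21.0) = 0.5508
R = 1 / (1 − 0.5508) = 1 / 0.4492 ≈ 2.23

2.23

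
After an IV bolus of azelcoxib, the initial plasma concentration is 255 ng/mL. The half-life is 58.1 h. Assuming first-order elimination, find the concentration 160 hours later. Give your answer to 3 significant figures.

k = ln 2 / 58.1 = 0.01193 h⁻¹
C(t) = C₀ e^(−kt) = 255 × e^(−0.01193 × 160) = 255 × e^(−1.909) = 255 × 0.1483 ≈ 37.8 ng/mL

37.8 ng/mL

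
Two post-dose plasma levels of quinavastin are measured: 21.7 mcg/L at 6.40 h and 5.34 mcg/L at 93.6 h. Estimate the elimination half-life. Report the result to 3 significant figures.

43.1 hours

k = ln(C₁/C₂) / (t₂ − t₁) = ln(21.7/5.34) / (93.6 − 6.40)
  = 1.402 / 87.20 = 0.01608 h⁻¹
t½ = ln 2 / k = ln 2 / 0.01608 ≈ 43.1 hours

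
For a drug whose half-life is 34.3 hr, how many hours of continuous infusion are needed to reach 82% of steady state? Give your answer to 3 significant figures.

84.9 hours

k = ln 2 / 34.3 = 0.02021 hr⁻¹
f = 1 − e^(−kt)  ⇒  t = −ln(1 − f) / k
t = −ln(1 − 0.82) / 0.02021 = 1.715 / 0.02021 ≈ 84.9 hours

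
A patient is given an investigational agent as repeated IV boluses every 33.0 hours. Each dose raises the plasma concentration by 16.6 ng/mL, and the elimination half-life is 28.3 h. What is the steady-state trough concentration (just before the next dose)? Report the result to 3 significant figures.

13.3 ng/mL

k = ln 2 / 28.3 = 0.02449 h⁻¹
Fraction remaining after one interval: e^(−kτ) = e^(−0.02449 × 33.0) = 0.4456
R = 1 / (1 − 0.4456) = 1.804
Css,max = 16.6 × 1.804 = 29.94 ng/mL
Css,min = Css,max × e^(−kτ) = 29.94 × 0.4456 ≈ 13.3 ng/mL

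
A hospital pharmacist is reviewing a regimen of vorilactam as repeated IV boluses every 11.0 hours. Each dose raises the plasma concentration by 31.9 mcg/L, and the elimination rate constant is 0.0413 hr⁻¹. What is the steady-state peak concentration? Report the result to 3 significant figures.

87.4 mcg/L

Fraction remaining after one interval: e^(−kτ) = e^(−0.04130 × 11.0) = 0.6349
R = 1 / (1 − 0.6349) = 2.739
Css,max = 31.9 × 2.739 ≈ 87.4 mcg/L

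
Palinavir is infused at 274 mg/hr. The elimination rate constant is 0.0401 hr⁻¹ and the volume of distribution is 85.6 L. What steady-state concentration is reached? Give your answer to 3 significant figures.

79.8 µg/mL

CL = k · V = 0.0401 × 85.6 = 3.433 L/hr
Css = rate / CL = 274 / 3.433 ≈ 79.8 µg/mL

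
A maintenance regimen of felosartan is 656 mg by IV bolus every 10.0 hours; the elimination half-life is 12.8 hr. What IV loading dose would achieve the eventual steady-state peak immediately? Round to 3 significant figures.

k = ln 2 / 12.8 = 0.05415 hr⁻¹
Accumulation ratio R = 1 / (1 − e^(−kτ)) = 1 / (1 − e^(−0.05415×10.0)) = 1 / (1 − 0.5819) = 2.392
Loading dose = maintenance dose × R = 656 × 2.392 ≈ 1570 mg

1570 mg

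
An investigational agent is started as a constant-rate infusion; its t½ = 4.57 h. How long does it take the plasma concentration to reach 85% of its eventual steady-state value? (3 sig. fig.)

12.5 hours

k = ln 2 / 4.57 = 0.1517 h⁻¹
f = 1 − e^(−kt)  ⇒  t = −ln(1 − f) / k
t = −ln(1 − 0.85) / 0.1517 = 1.897 / 0.1517 ≈ 12.5 hours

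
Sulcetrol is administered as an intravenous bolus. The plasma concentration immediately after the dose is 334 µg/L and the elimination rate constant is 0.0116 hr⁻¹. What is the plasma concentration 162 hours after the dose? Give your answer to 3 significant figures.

51.0 µg/L

C(t) = C₀ e^(−kt) = 334 × e^(−0.01160 × 162) = 334 × e^(−1.879) = 334 × 0.1527 ≈ 51.0 µg/L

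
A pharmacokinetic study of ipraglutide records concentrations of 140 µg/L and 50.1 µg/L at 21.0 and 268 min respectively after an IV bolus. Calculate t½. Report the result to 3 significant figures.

k = ln(C₁/C₂) / (t₂ − t₁) = ln(140/50.1) / (268 − 21.0)
  = 1.028 / 247.0 = 0.004160 min⁻¹
t½ = ln 2 / k = ln 2 / 0.004160 ≈ 167 minutes

167 minutes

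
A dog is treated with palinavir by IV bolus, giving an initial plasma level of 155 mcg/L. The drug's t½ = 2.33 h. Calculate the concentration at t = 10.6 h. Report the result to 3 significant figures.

k = ln 2 / 2.33 = 0.2975 h⁻¹
10.6 h is 4.549 half-lives, so C = 155 × (1/2)^4.549 = 155 × 0.04271 ≈ 6.62 mcg/L

6.62 mcg/L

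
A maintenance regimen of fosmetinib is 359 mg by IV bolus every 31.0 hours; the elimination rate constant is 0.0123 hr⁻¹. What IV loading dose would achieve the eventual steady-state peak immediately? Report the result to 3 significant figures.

Accumulation ratio R = 1 / (1 − e^(−kτ)) = 1 / (1 − e^(−0.01230×31.0)) = 1 / (1 − 0.6830) = 3.154
Loading dose = maintenance dose × R = 359 × 3.154 ≈ 1130 mg

1130 mg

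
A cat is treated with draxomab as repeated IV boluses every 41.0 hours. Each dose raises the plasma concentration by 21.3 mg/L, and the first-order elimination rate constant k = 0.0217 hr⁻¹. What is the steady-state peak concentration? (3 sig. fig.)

36.1 mg/L

Fraction remaining after one interval: e^(−kτ) = e^(−0.02170 × 41.0) = 0.4108
R = 1 / (1 − 0.4108) = 1.697
Css,max = 21.3 × 1.697 ≈ 36.1 mg/L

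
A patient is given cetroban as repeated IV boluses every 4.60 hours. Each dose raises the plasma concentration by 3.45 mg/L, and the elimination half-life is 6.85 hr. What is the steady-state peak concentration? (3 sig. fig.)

9.27 mg/L

k = ln 2 / 6.85 = 0.1012 hr⁻¹
Fraction remaining after one interval: e^(−kτ) = e^(−0.1012 × 4.60) = 0.6278
R = 1 / (1 − 0.6278) = 2.687
Css,max = 3.45 × 2.687 ≈ 9.27 mg/L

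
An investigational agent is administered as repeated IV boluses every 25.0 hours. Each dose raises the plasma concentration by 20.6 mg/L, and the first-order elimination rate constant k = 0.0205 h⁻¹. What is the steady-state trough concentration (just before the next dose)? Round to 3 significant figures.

Fraction remaining after one interval: e^(−kτ) = e^(−0.02050 × 25.0) = 0.5990
R = 1 / (1 − 0.5990) = 2.494
Css,max = 20.6 × 2.494 = 51.37 mg/L
Css,min = Css,max × e^(−kτ) = 51.37 × 0.5990 ≈ 30.8 mg/L

30.8 mg/L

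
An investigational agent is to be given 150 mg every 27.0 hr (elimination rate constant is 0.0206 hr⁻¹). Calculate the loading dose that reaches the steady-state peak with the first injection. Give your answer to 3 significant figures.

Accumulation ratio R = 1 / (1 − e^(−kτ)) = 1 / (1 − e^(−0.02060×27.0)) = 1 / (1 − 0.5734) = 2.344
Loading dose = maintenance dose × R = 150 × 2.344 ≈ 352 mg

352 mg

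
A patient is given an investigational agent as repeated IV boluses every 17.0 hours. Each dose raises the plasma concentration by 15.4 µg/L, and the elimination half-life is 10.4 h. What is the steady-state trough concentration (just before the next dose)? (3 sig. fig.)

k = ln 2 / 10.4 = 0.06665 h⁻¹
Fraction remaining after one interval: e^(−kτ) = e^(−0.06665 × 17.0) = 0.3221
R = 1 / (1 − 0.3221) = 1.475
Css,max = 15.4 × 1.475 = 22.72 µg/L
Css,min = Css,max × e^(−kτ) = 22.72 × 0.3221 ≈ 7.32 µg/L

7.32 µg/L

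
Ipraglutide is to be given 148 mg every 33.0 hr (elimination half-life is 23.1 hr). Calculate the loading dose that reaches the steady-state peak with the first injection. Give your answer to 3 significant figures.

235 mg

k = ln 2 / 23.1 = 0.03001 hr⁻¹
Accumulation ratio R = 1 / (1 − e^(−kτ)) = 1 / (1 − e^(−0.03001×33.0)) = 1 / (1 − 0.3715) = 1.591
Loading dose = maintenance dose × R = 148 × 1.591 ≈ 235 mg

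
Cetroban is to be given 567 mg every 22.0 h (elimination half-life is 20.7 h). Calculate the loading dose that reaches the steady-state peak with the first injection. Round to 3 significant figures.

1090 mg

k = ln 2 / 20.7 = 0.03349 h⁻¹
Accumulation ratio R = 1 / (1 − e^(−kτ)) = 1 / (1 − e^(−0.03349×22.0)) = 1 / (1 − 0.4787) = 1.918
Loading dose = maintenance dose × R = 567 × 1.918 ≈ 1090 mg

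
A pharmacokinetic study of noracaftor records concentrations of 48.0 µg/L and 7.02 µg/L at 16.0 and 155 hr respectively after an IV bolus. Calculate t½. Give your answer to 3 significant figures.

50.1 hours

k = ln(C₁/C₂) / (t₂ − t₁) = ln(48.0/7.02) / (155 − 16.0)
  = 1.922 / 139.0 = 0.01383 hr⁻¹
t½ = ln 2 / k = ln 2 / 0.01383 ≈ 50.1 hours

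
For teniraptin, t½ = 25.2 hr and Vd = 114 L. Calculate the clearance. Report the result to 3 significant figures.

3.14 L/hr

k = ln 2 / t½ = ln 2 / 25.2 = 0.02751 hr⁻¹
CL = k · V = 0.02751 × 114 ≈ 3.14 L/hr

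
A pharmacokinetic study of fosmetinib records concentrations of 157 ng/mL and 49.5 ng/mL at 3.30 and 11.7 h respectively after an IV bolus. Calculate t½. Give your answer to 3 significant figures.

k = ln(C₁/C₂) / (t₂ − t₁) = ln(157/49.5) / (11.7 − 3.30)
  = 1.154 / 8.400 = 0.1374 h⁻¹
t½ = ln 2 / k = ln 2 / 0.1374 ≈ 5.04 hours

5.04 hours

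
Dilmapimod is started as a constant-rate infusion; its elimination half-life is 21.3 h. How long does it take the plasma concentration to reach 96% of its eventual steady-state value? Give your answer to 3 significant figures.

k = ln 2 / 21.3 = 0.03254 h⁻¹
f = 1 − e^(−kt)  ⇒  t = −ln(1 − f) / k
t = −ln(1 − 0.96) / 0.03254 = 3.219 / 0.03254 ≈ 98.9 hours

98.9 hours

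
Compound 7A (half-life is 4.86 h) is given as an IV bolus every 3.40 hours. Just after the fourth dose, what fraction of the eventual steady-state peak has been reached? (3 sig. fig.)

k = ln 2 / 4.86 = 0.1426 h⁻¹
f_n = 1 − e^(−nkτ) = 1 − e^(−4 × 0.1426 × 3.40) = 1 − e^(−1.940) = 1 − 0.1438 ≈ 0.856

0.856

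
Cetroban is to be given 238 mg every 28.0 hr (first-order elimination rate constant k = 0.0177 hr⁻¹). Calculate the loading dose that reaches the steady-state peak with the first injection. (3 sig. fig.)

Accumulation ratio R = 1 / (1 − e^(−kτ)) = 1 / (1 − e^(−0.01770×28.0)) = 1 / (1 − 0.6092) = 2.559
Loading dose = maintenance dose × R = 238 × 2.559 ≈ 609 mg

609 mg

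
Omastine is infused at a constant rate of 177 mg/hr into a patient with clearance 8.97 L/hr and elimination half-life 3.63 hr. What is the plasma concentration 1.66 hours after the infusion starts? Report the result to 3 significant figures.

Css = rate / CL = 177 / 8.97 = 19.73 µg/mL
k = ln 2 / 3.63 = 0.1909 hr⁻¹
C(t) = Css (1 − e^(−kt)) = 19.73 × (1 − e^(−0.3170)) = 19.73 × 0.2717 ≈ 5.36 µg/mL

5.36 µg/mL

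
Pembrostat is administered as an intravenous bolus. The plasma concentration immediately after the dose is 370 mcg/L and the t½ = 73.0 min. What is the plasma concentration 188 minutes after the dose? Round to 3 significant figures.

k = ln 2 / 73.0 = 0.009495 min⁻¹
188 min is 2.575 half-lives, so C = 370 × (1/2)^2.575 = 370 × 0.1678 ≈ 62.1 mcg/L

62.1 mcg/L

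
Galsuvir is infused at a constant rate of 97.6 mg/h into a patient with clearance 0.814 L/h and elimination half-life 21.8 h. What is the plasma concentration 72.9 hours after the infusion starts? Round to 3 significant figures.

Css = rate / CL = 97.6 / 0.814 = 119.9 µg/mL
k = ln 2 / 21.8 = 0.03180 h⁻¹
C(t) = Css (1 − e^(−kt)) = 119.9 × (1 − e^(−2.318)) = 119.9 × 0.9015 ≈ 108 µg/mL

108 µg/mL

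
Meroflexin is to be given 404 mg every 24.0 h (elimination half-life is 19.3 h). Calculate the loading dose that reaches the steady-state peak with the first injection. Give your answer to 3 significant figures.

699 mg

k = ln 2 / 19.3 = 0.03591 h⁻¹
Accumulation ratio R = 1 / (1 − e^(−kτ)) = 1 / (1 − e^(−0.03591×24.0)) = 1 / (1 − 0.4223) = 1.731
Loading dose = maintenance dose × R = 404 × 1.731 ≈ 699 mg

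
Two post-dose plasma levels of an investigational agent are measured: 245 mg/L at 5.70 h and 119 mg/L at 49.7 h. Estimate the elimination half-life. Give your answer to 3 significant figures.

42.2 hours

k = ln(C₁/C₂) / (t₂ − t₁) = ln(245/119) / (49.7 − 5.70)
  = 0.7221 / 44.00 = 0.01641 h⁻¹
t½ = ln 2 / k = ln 2 / 0.01641 ≈ 42.2 hours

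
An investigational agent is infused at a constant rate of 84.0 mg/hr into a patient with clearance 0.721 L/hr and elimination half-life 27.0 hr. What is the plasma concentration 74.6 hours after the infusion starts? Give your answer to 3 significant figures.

99.3 mg/L

Css = rate / CL = 84.0 / 0.721 = 116.5 mg/L
k = ln 2 / 27.0 = 0.02567 hr⁻¹
C(t) = Css (1 − e^(−kt)) = 116.5 × (1 − e^(−1.915)) = 116.5 × 0.8527 ≈ 99.3 mg/L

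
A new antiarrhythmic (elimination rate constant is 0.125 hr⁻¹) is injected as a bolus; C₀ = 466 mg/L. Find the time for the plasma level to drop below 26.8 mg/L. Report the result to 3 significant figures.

C(t) = C₀ e^(−kt)  ⇒  t = ln(C₀/C) / k
t = ln(466/26.8) / 0.1250 = 2.856 / 0.1250 ≈ 22.8 hours

22.8 hours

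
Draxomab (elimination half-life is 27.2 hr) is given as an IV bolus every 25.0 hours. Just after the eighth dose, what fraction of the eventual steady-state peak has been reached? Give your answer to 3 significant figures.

k = ln 2 / 27.2 = 0.02548 hr⁻¹
f_n = 1 − e^(−nkτ) = 1 − e^(−8 × 0.02548 × 25.0) = 1 − e^(−5.097) = 1 − 0.006117 ≈ 0.994

0.994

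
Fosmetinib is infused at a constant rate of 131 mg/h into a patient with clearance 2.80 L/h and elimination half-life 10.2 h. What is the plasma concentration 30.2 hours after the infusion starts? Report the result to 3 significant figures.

Css = rate / CL = 131 / 2.80 = 46.79 µg/mL
k = ln 2 / 10.2 = 0.06796 h⁻¹
C(t) = Css (1 − e^(−kt)) = 46.79 × (1 − e^(−2.052)) = 46.79 × 0.8716 ≈ 40.8 µg/mL

40.8 µg/mL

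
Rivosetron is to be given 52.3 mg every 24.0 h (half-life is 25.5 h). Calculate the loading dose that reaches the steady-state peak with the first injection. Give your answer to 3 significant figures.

109 mg

k = ln 2 / 25.5 = 0.02718 h⁻¹
Accumulation ratio R = 1 / (1 − e^(−kτ)) = 1 / (1 − e^(−0.02718×24.0)) = 1 / (1 − 0.5208) = 2.087
Loading dose = maintenance dose × R = 52.3 × 2.087 ≈ 109 mg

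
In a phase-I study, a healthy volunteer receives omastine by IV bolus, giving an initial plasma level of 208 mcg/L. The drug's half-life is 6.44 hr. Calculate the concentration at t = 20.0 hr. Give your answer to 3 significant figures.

k = ln 2 / 6.44 = 0.1076 hr⁻¹
C(t) = C₀ e^(−kt) = 208 × e^(−0.1076 × 20.0) = 208 × e^(−2.153) = 208 × 0.1162 ≈ 24.2 mcg/L

24.2 mcg/L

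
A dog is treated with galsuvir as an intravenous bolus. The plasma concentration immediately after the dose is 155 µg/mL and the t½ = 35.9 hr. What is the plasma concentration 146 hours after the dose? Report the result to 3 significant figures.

k = ln 2 / 35.9 = 0.01931 hr⁻¹
146 hr is 4.067 half-lives, so C = 155 × (1/2)^4.067 = 155 × 0.05967 ≈ 9.25 µg/mL

9.25 µg/mL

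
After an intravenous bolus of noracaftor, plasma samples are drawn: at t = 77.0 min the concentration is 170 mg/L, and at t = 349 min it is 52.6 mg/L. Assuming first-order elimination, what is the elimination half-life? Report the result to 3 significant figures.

k = ln(C₁/C₂) / (t₂ − t₁) = ln(170/52.6) / (349 − 77.0)
  = 1.173 / 272.0 = 0.004313 min⁻¹
t½ = ln 2 / k = ln 2 / 0.004313 ≈ 161 minutes

161 minutes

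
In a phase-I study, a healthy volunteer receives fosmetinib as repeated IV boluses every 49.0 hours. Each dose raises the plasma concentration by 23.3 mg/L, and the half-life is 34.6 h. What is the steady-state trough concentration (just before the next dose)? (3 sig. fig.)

k = ln 2 / 34.6 = 0.02003 h⁻¹
Fraction remaining after one interval: e^(−kτ) = e^(−0.02003 × 49.0) = 0.3747
R = 1 / (1 − 0.3747) = 1.599
Css,max = 23.3 × 1.599 = 37.26 mg/L
Css,min = Css,max × e^(−kτ) = 37.26 × 0.3747 ≈ 14.0 mg/L

14.0 mg/L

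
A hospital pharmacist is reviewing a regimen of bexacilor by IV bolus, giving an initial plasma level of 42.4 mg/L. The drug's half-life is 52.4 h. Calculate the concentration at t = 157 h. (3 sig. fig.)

k = ln 2 / 52.4 = 0.01323 h⁻¹
C(t) = C₀ e^(−kt) = 42.4 × e^(−0.01323 × 157) = 42.4 × e^(−2.077) = 42.4 × 0.1253 ≈ 5.31 mg/L

5.31 mg/L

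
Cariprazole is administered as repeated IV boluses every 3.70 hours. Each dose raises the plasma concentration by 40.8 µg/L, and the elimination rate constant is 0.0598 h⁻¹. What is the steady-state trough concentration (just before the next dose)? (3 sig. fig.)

165 µg/L

Fraction remaining after one interval: e^(−kτ) = e^(−0.05980 × 3.70) = 0.8015
R = 1 / (1 − 0.8015) = 5.038
Css,max = 40.8 × 5.038 = 205.6 µg/L
Css,min = Css,max × e^(−kτ) = 205.6 × 0.8015 ≈ 165 µg/L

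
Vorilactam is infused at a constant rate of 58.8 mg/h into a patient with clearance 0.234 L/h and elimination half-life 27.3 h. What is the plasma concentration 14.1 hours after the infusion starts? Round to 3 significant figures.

Css = rate / CL = 58.8 / 0.234 = 251.3 mg/L
k = ln 2 / 27.3 = 0.02539 h⁻¹
C(t) = Css (1 − e^(−kt)) = 251.3 × (1 − e^(−0.3580)) = 251.3 × 0.3009 ≈ 75.6 mg/L

75.6 mg/L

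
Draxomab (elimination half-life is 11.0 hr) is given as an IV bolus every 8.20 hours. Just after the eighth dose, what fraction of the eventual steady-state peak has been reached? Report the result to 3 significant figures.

0.984

k = ln 2 / 11.0 = 0.06301 hr⁻¹
f_n = 1 − e^(−nkτ) = 1 − e^(−8 × 0.06301 × 8.20) = 1 − e^(−4.134) = 1 − 0.01602 ≈ 0.984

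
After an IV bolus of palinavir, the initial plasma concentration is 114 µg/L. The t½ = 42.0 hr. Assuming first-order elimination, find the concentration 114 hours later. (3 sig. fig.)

17.4 µg/L

k = ln 2 / 42.0 = 0.01650 hr⁻¹
114 hr is 2.714 half-lives, so C = 114 × (1/2)^2.714 = 114 × 0.1524 ≈ 17.4 µg/L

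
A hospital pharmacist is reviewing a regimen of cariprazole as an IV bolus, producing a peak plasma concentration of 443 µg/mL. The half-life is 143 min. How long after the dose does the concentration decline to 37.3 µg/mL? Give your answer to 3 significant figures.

k = ln 2 / 143 = 0.004847 min⁻¹
C(t) = C₀ e^(−kt)  ⇒  t = ln(C₀/C) / k
t = ln(443/37.3) / 0.004847 = 2.475 / 0.004847 ≈ 511 minutes

511 minutes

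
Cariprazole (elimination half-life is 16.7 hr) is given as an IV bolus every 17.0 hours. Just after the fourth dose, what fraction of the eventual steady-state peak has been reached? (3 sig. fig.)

0.941

k = ln 2 / 16.7 = 0.04151 hr⁻¹
f_n = 1 − e^(−nkτ) = 1 − e^(−4 × 0.04151 × 17.0) = 1 − e^(−2.822) = 1 − 0.05946 ≈ 0.941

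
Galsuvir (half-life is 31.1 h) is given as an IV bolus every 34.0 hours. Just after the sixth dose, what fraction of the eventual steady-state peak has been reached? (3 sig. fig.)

0.989

k = ln 2 / 31.1 = 0.02229 h⁻¹
f_n = 1 − e^(−nkτ) = 1 − e^(−6 × 0.02229 × 34.0) = 1 − e^(−4.547) = 1 − 0.01060 ≈ 0.989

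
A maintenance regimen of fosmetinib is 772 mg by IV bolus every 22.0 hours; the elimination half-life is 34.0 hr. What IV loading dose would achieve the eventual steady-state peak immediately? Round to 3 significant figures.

k = ln 2 / 34.0 = 0.02039 hr⁻¹
Accumulation ratio R = 1 / (1 − e^(−kτ)) = 1 / (1 − e^(−0.02039×22.0)) = 1 / (1 − 0.6386) = 2.767
Loading dose = maintenance dose × R = 772 × 2.767 ≈ 2140 mg

2140 mg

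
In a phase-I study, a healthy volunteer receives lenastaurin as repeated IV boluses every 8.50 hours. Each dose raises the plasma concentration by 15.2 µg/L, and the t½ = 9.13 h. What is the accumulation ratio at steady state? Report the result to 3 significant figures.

k = ln 2 / 9.13 = 0.07592 h⁻¹
Fraction remaining after one interval: e^(−kτ) = e^(−0.07592 × 8.50) = 0.5245
R = 1 / (1 − 0.5245) = 1 / 0.4755 ≈ 2.10

2.10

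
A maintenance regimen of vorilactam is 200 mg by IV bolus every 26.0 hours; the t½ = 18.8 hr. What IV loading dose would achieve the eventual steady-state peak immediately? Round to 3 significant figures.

324 mg

k = ln 2 / 18.8 = 0.03687 hr⁻¹
Accumulation ratio R = 1 / (1 − e^(−kτ)) = 1 / (1 − e^(−0.03687×26.0)) = 1 / (1 − 0.3834) = 1.622
Loading dose = maintenance dose × R = 200 × 1.622 ≈ 324 mg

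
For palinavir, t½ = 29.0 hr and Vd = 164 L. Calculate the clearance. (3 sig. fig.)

k = ln 2 / t½ = ln 2 / 29.0 = 0.02390 hr⁻¹
CL = k · V = 0.02390 × 164 ≈ 3.92 L/hr

3.92 L/hr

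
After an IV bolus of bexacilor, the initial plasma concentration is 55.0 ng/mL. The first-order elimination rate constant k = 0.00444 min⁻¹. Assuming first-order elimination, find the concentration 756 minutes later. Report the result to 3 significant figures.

C(t) = C₀ e^(−kt) = 55.0 × e^(−0.004440 × 756) = 55.0 × e^(−3.357) = 55.0 × 0.03485 ≈ 1.92 ng/mL

1.92 ng/mL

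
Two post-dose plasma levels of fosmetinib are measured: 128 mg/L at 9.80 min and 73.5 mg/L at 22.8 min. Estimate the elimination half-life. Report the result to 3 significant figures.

k = ln(C₁/C₂) / (t₂ − t₁) = ln(128/73.5) / (22.8 − 9.80)
  = 0.5547 / 13.00 = 0.04267 min⁻¹
t½ = ln 2 / k = ln 2 / 0.04267 ≈ 16.2 minutes

16.2 minutes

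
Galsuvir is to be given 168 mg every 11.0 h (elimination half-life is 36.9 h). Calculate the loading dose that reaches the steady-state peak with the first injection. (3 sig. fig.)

900 mg

k = ln 2 / 36.9 = 0.01878 h⁻¹
Accumulation ratio R = 1 / (1 − e^(−kτ)) = 1 / (1 − e^(−0.01878×11.0)) = 1 / (1 − 0.8133) = 5.357
Loading dose = maintenance dose × R = 168 × 5.357 ≈ 900 mg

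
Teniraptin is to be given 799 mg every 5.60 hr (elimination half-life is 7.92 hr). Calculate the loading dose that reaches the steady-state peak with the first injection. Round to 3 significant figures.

2060 mg

k = ln 2 / 7.92 = 0.08752 hr⁻¹
Accumulation ratio R = 1 / (1 − e^(−kτ)) = 1 / (1 − e^(−0.08752×5.60)) = 1 / (1 − 0.6126) = 2.581
Loading dose = maintenance dose × R = 799 × 2.581 ≈ 2060 mg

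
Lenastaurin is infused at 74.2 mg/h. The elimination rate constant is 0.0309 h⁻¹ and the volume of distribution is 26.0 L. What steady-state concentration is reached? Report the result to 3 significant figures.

CL = k · V = 0.0309 × 26.0 = 0.8034 L/h
Css = rate / CL = 74.2 / 0.8034 ≈ 92.4 mg/L

92.4 mg/L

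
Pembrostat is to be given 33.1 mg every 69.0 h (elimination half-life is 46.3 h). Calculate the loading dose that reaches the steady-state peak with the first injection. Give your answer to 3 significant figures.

k = ln 2 / 46.3 = 0.01497 h⁻¹
Accumulation ratio R = 1 / (1 − e^(−kτ)) = 1 / (1 − e^(−0.01497×69.0)) = 1 / (1 − 0.3559) = 1.553
Loading dose = maintenance dose × R = 33.1 × 1.553 ≈ 51.4 mg

51.4 mg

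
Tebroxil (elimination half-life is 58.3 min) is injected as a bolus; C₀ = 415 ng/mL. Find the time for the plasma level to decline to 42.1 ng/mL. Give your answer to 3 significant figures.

k = ln 2 / 58.3 = 0.01189 min⁻¹
C(t) = C₀ e^(−kt)  ⇒  t = ln(C₀/C) / k
t = ln(415/42.1) / 0.01189 = 2.288 / 0.01189 ≈ 192 minutes

192 minutes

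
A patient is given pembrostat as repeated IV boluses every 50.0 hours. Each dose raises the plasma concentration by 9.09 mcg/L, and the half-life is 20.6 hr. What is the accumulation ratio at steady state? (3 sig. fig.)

k = ln 2 / 20.6 = 0.03365 hr⁻¹
Fraction remaining after one interval: e^(−kτ) = e^(−0.03365 × 50.0) = 0.1859
R = 1 / (1 − 0.1859) = 1 / 0.8141 ≈ 1.23

1.23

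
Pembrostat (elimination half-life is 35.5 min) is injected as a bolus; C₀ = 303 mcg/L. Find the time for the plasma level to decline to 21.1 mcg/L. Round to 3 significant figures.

136 minutes

k = ln 2 / 35.5 = 0.01953 min⁻¹
C(t) = C₀ e^(−kt)  ⇒  t = ln(C₀/C) / k
t = ln(303/21.1) / 0.01953 = 2.664 / 0.01953 ≈ 136 minutes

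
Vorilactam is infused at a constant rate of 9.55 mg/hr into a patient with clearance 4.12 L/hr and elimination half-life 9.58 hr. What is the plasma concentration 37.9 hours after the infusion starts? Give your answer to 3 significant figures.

2.17 mg/L

Css = rate / CL = 9.55 / 4.12 = 2.318 mg/L
k = ln 2 / 9.58 = 0.07235 hr⁻¹
C(t) = Css (1 − e^(−kt)) = 2.318 × (1 − e^(−2.742)) = 2.318 × 0.9356 ≈ 2.17 mg/L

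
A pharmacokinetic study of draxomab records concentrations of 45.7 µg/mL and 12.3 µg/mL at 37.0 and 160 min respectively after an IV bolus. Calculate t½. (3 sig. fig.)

65.0 minutes

k = ln(C₁/C₂) / (t₂ − t₁) = ln(45.7/12.3) / (160 − 37.0)
  = 1.312 / 123.0 = 0.01067 min⁻¹
t½ = ln 2 / k = ln 2 / 0.01067 ≈ 65.0 minutes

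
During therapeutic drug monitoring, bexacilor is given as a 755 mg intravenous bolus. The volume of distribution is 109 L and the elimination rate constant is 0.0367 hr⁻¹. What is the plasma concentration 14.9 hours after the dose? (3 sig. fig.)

4.01 mg/L

C₀ = dose / V = 755 / 109 = 6.927 mg/L
C(t) = C₀ e^(−kt) = 6.927 × e^(−0.03670 × 14.9) = 6.927 × e^(−0.5468) = 6.927 × 0.5788 ≈ 4.01 mg/L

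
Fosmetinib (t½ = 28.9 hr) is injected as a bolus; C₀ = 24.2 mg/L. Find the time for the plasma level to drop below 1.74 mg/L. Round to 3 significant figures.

110 hours

k = ln 2 / 28.9 = 0.02398 hr⁻¹
C(t) = C₀ e^(−kt)  ⇒  t = ln(C₀/C) / k
t = ln(24.2/1.74) / 0.02398 = 2.632 / 0.02398 ≈ 110 hours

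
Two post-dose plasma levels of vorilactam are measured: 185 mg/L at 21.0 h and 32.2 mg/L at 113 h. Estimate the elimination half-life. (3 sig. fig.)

k = ln(C₁/C₂) / (t₂ − t₁) = ln(185/32.2) / (113 − 21.0)
  = 1.748 / 92.00 = 0.01900 h⁻¹
t½ = ln 2 / k = ln 2 / 0.01900 ≈ 36.5 hours

36.5 hours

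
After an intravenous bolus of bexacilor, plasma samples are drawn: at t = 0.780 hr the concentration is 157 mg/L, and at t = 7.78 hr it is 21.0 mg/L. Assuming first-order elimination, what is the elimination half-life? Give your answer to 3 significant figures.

2.41 hours

k = ln(C₁/C₂) / (t₂ − t₁) = ln(157/21.0) / (7.78 − 0.780)
  = 2.012 / 7.000 = 0.2874 hr⁻¹
t½ = ln 2 / k = ln 2 / 0.2874 ≈ 2.41 hours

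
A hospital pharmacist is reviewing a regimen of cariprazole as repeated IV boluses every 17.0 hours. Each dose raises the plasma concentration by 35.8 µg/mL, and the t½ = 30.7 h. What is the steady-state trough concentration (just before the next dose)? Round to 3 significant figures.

k = ln 2 / 30.7 = 0.02258 h⁻¹
Fraction remaining after one interval: e^(−kτ) = e^(−0.02258 × 17.0) = 0.6812
R = 1 / (1 − 0.6812) = 3.137
Css,max = 35.8 × 3.137 = 112.3 µg/mL
Css,min = Css,max × e^(−kτ) = 112.3 × 0.6812 ≈ 76.5 µg/mL

76.5 µg/mL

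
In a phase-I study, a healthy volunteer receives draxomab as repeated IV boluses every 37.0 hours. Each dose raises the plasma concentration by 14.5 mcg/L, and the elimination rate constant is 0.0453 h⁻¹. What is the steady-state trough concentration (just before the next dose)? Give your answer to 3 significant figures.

3.34 mcg/L

Fraction remaining after one interval: e^(−kτ) = e^(−0.04530 × 37.0) = 0.1871
R = 1 / (1 − 0.1871) = 1.230
Css,max = 14.5 × 1.230 = 17.84 mcg/L
Css,min = Css,max × e^(−kτ) = 17.84 × 0.1871 ≈ 3.34 mcg/L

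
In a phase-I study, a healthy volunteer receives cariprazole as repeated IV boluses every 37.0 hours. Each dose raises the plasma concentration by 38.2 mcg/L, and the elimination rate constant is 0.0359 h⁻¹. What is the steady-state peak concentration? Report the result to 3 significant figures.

Fraction remaining after one interval: e^(−kτ) = e^(−0.03590 × 37.0) = 0.2649
R = 1 / (1 − 0.2649) = 1.360
Css,max = 38.2 × 1.360 ≈ 52.0 mcg/L

52.0 mcg/L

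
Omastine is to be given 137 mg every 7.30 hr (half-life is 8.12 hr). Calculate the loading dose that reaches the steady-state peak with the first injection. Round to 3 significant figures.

k = ln 2 / 8.12 = 0.08536 hr⁻¹
Accumulation ratio R = 1 / (1 − e^(−kτ)) = 1 / (1 − e^(−0.08536×7.30)) = 1 / (1 − 0.5363) = 2.156
Loading dose = maintenance dose × R = 137 × 2.156 ≈ 295 mg

295 mg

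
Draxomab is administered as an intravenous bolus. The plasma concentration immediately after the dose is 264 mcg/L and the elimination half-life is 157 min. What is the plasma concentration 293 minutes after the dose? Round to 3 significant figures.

72.4 mcg/L

k = ln 2 / 157 = 0.004415 min⁻¹
C(t) = C₀ e^(−kt) = 264 × e^(−0.004415 × 293) = 264 × e^(−1.294) = 264 × 0.2743 ≈ 72.4 mcg/L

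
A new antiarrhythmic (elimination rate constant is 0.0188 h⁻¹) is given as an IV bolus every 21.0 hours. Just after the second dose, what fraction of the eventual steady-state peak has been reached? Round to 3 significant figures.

0.546

f_n = 1 − e^(−nkτ) = 1 − e^(−2 × 0.01880 × 21.0) = 1 − e^(−0.7896) = 1 − 0.4540 ≈ 0.546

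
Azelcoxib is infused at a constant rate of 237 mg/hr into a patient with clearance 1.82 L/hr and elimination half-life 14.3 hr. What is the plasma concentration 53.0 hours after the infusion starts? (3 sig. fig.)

120 mg/L

Css = rate / CL = 237 / 1.82 = 130.2 mg/L
k = ln 2 / 14.3 = 0.04847 hr⁻¹
C(t) = Css (1 − e^(−kt)) = 130.2 × (1 − e^(−2.569)) = 130.2 × 0.9234 ≈ 120 mg/L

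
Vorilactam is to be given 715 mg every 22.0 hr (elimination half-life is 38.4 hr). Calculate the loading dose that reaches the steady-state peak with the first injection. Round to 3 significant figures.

2180 mg

k = ln 2 / 38.4 = 0.01805 hr⁻¹
Accumulation ratio R = 1 / (1 − e^(−kτ)) = 1 / (1 − e^(−0.01805×22.0)) = 1 / (1 − 0.6723) = 3.051
Loading dose = maintenance dose × R = 715 × 3.051 ≈ 2180 mg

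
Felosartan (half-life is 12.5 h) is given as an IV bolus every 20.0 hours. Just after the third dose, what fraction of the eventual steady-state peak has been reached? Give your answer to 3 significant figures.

0.964

k = ln 2 / 12.5 = 0.05545 h⁻¹
f_n = 1 − e^(−nkτ) = 1 − e^(−3 × 0.05545 × 20.0) = 1 − e^(−3.327) = 1 − 0.03590 ≈ 0.964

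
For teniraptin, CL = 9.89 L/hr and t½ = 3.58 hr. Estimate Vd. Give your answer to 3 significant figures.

k = ln 2 / t½ = ln 2 / 3.58 = 0.1936 hr⁻¹
V = CL / k = 9.89 / 0.1936 ≈ 51.1 L

51.1 L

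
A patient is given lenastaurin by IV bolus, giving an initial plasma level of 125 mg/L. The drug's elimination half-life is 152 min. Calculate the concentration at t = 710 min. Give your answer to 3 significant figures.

k = ln 2 / 152 = 0.004560 min⁻¹
710 min is 4.671 half-lives, so C = 125 × (1/2)^4.671 = 125 × 0.03925 ≈ 4.91 mg/L

4.91 mg/L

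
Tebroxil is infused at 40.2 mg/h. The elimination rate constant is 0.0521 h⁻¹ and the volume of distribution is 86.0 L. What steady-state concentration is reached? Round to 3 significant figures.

CL = k · V = 0.0521 × 86.0 = 4.481 L/h
Css = rate / CL = 40.2 / 4.481 ≈ 8.97 mg/L

8.97 mg/L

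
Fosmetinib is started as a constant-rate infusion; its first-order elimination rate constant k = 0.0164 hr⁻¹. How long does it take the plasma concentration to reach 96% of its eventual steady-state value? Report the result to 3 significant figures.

196 hours

f = 1 − e^(−kt)  ⇒  t = −ln(1 − f) / k
t = −ln(1 − 0.96) / 0.01640 = 3.219 / 0.01640 ≈ 196 hours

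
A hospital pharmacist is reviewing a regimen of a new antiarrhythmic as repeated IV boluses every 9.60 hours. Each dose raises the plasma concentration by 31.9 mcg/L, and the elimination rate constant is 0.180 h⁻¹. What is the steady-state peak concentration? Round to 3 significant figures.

Fraction remaining after one interval: e^(−kτ) = e^(−0.1800 × 9.60) = 0.1776
R = 1 / (1 − 0.1776) = 1.216
Css,max = 31.9 × 1.216 ≈ 38.8 mcg/L

38.8 mcg/L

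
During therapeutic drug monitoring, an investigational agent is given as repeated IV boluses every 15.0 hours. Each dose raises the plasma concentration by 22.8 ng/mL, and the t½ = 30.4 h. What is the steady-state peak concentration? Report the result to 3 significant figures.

k = ln 2 / 30.4 = 0.02280 h⁻¹
Fraction remaining after one interval: e^(−kτ) = e^(−0.02280 × 15.0) = 0.7103
R = 1 / (1 − 0.7103) = 3.452
Css,max = 22.8 × 3.452 ≈ 78.7 ng/mL

78.7 ng/mL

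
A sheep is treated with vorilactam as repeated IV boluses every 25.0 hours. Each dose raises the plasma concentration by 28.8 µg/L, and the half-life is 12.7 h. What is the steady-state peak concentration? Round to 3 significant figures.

k = ln 2 / 12.7 = 0.05458 h⁻¹
Fraction remaining after one interval: e^(−kτ) = e^(−0.05458 × 25.0) = 0.2555
R = 1 / (1 − 0.2555) = 1.343
Css,max = 28.8 × 1.343 ≈ 38.7 µg/L

38.7 µg/L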